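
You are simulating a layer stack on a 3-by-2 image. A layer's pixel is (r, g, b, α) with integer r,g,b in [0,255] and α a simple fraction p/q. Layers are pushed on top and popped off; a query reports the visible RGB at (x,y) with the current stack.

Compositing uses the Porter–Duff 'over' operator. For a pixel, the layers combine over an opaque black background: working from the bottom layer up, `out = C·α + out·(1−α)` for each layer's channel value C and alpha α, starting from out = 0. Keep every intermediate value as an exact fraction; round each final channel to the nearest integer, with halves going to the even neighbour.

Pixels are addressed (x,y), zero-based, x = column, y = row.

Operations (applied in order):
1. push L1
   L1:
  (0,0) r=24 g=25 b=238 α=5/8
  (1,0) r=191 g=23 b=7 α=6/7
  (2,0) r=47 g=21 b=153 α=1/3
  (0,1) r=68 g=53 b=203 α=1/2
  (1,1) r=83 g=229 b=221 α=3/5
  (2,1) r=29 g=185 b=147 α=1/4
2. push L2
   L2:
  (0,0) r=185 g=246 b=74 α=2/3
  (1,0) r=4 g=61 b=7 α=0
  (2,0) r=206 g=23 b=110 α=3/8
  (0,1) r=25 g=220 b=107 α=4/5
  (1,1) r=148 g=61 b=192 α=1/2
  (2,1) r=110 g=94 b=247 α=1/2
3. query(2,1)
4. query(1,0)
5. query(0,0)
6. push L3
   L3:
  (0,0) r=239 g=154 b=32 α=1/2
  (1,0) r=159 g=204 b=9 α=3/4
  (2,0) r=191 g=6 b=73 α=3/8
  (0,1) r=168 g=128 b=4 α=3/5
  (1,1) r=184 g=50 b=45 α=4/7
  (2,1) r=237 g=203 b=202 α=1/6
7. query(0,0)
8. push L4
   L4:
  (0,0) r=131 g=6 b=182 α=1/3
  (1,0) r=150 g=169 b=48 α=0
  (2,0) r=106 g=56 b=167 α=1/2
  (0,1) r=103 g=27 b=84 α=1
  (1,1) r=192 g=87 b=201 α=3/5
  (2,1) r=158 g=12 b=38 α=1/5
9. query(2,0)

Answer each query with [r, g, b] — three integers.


(2,1) stack=L1,L2; from [0,0,0]:
L1 α=1/4: [29/4, 185/4, 147/4]
L2 α=1/2: [469/8, 561/8, 1135/8]
= [59, 70, 142]

query (1,0) [L1,L2] — begin 0,0,0
after L1 α=6/7: [1146/7, 138/7, 6]
after L2 α=0: [1146/7, 138/7, 6]
rounded: [164, 20, 6]

at x=0,y=0 over L1,L2:
L1 α=5/8: [15, 125/8, 595/4]
L2 α=2/3: [385/3, 4061/24, 1187/12]
= [128, 169, 99]

at x=0,y=0 over L1,L2,L3:
+L1 (α=5/8) → [15, 125/8, 595/4]
+L2 (α=2/3) → [385/3, 4061/24, 1187/12]
+L3 (α=1/2) → [551/3, 7757/48, 1571/24]
rounded: [184, 162, 65]

query (2,0) [L1,L2,L3,L4] — begin 0,0,0
after L1 α=1/3: [47/3, 7, 51]
after L2 α=3/8: [2089/24, 13, 585/8]
after L3 α=3/8: [24197/192, 83/8, 4677/64]
after L4 α=1/2: [44549/384, 531/16, 15365/128]
rounded: [116, 33, 120]


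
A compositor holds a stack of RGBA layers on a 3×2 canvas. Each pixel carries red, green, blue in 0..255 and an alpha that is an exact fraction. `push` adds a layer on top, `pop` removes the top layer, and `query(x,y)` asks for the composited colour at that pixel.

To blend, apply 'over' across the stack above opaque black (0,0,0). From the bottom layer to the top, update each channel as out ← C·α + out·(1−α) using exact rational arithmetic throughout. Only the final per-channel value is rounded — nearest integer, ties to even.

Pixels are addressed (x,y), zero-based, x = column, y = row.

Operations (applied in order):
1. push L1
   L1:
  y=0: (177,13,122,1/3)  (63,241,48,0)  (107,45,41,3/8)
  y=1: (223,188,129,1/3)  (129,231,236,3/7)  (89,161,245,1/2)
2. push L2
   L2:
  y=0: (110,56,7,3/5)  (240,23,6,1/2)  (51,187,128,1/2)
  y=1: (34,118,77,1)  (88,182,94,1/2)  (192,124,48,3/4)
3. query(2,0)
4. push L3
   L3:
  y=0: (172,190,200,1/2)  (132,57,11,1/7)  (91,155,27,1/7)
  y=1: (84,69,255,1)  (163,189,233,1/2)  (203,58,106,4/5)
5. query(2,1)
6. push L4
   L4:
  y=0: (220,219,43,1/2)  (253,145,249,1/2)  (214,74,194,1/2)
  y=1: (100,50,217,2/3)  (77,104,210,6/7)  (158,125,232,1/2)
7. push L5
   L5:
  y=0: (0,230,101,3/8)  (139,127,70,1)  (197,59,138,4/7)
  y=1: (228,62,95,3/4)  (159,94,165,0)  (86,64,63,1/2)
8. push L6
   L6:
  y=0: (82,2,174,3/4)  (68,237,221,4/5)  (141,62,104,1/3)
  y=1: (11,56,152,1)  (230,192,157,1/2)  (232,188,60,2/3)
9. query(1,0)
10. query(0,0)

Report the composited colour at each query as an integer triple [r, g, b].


query (2,0) [L1,L2] — begin 0,0,0
L1 α=3/8: [321/8, 135/8, 123/8]
L2 α=1/2: [729/16, 1631/16, 1147/16]
= [46, 102, 72]

query (2,1) [L1,L2,L3] — begin 0,0,0
+L1 (α=1/2) → [89/2, 161/2, 245/2]
+L2 (α=3/4) → [1241/8, 905/8, 533/8]
+L3 (α=4/5) → [7737/40, 2761/40, 785/8]
= [193, 69, 98]

at x=1,y=0 over L1,L2,L3,L4,L5,L6:
after L1 α=0: [0, 0, 0]
after L2 α=1/2: [120, 23/2, 3]
after L3 α=1/7: [852/7, 18, 29/7]
after L4 α=1/2: [2623/14, 163/2, 886/7]
after L5 α=1: [139, 127, 70]
after L6 α=4/5: [411/5, 215, 954/5]
= [82, 215, 191]

(0,0) stack=L1,L2,L3,L4,L5,L6; from [0,0,0]:
after L1 α=1/3: [59, 13/3, 122/3]
after L2 α=3/5: [448/5, 106/3, 307/15]
after L3 α=1/2: [654/5, 338/3, 3307/30]
after L4 α=1/2: [877/5, 995/6, 4597/60]
after L5 α=3/8: [877/8, 9115/48, 8233/96]
after L6 α=3/4: [2845/32, 9403/192, 58345/384]
= [89, 49, 152]


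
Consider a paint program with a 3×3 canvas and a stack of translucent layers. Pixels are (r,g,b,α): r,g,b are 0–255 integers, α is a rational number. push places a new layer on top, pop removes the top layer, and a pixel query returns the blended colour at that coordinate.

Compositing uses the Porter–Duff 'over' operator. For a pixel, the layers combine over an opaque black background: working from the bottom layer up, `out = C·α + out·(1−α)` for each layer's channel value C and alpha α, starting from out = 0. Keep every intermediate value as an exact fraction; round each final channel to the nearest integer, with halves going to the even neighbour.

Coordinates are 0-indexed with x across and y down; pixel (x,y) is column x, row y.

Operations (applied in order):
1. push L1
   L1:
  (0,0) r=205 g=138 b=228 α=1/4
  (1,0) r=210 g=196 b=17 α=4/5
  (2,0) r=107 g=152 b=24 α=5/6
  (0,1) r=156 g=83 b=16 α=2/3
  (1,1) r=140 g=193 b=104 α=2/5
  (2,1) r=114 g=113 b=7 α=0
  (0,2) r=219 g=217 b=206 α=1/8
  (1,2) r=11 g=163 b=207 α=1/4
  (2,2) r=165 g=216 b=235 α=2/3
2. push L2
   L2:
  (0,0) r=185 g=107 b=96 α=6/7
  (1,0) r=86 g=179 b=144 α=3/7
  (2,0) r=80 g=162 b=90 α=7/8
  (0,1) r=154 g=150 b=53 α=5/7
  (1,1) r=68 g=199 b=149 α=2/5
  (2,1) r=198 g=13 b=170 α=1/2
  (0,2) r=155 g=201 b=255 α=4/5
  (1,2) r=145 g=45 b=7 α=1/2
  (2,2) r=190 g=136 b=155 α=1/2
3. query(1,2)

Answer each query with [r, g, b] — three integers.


(1,2) stack=L1,L2; from [0,0,0]:
after L1 α=1/4: [11/4, 163/4, 207/4]
after L2 α=1/2: [591/8, 343/8, 235/8]
→ [74, 43, 29]


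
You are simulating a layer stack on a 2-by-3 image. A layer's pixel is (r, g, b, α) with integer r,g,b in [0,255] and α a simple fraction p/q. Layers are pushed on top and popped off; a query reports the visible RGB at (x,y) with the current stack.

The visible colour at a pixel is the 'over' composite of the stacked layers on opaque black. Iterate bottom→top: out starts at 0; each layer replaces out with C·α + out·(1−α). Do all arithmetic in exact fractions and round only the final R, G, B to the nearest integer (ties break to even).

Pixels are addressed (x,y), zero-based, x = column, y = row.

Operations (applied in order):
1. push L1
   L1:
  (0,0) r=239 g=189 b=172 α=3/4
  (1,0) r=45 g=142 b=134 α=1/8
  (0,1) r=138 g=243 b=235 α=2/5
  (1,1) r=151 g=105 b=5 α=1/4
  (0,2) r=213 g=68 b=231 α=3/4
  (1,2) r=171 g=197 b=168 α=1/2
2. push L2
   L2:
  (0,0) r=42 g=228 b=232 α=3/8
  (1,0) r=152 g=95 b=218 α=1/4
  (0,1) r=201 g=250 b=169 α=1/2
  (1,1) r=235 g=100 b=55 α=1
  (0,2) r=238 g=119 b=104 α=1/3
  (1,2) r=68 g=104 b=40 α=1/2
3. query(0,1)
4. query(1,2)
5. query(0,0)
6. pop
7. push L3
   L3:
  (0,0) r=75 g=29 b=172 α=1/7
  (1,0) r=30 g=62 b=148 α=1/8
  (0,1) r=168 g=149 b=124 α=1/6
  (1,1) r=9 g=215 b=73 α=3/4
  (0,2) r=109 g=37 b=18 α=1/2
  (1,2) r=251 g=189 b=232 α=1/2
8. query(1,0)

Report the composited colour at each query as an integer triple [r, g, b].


(0,1) stack=L1,L2; from [0,0,0]:
L1 α=2/5: [276/5, 486/5, 94]
L2 α=1/2: [1281/10, 868/5, 263/2]
rounded: [128, 174, 132]

(1,2) stack=L1,L2; from [0,0,0]:
L1 α=1/2: [171/2, 197/2, 84]
L2 α=1/2: [307/4, 405/4, 62]
→ [77, 101, 62]

query (0,0) [L1,L2] — begin 0,0,0
+L1 (α=3/4) → [717/4, 567/4, 129]
+L2 (α=3/8) → [4089/32, 5571/32, 1341/8]
= [128, 174, 168]

query (1,0) [L1,L3] — begin 0,0,0
after L1 α=1/8: [45/8, 71/4, 67/4]
after L3 α=1/8: [555/64, 745/32, 1061/32]
→ [9, 23, 33]


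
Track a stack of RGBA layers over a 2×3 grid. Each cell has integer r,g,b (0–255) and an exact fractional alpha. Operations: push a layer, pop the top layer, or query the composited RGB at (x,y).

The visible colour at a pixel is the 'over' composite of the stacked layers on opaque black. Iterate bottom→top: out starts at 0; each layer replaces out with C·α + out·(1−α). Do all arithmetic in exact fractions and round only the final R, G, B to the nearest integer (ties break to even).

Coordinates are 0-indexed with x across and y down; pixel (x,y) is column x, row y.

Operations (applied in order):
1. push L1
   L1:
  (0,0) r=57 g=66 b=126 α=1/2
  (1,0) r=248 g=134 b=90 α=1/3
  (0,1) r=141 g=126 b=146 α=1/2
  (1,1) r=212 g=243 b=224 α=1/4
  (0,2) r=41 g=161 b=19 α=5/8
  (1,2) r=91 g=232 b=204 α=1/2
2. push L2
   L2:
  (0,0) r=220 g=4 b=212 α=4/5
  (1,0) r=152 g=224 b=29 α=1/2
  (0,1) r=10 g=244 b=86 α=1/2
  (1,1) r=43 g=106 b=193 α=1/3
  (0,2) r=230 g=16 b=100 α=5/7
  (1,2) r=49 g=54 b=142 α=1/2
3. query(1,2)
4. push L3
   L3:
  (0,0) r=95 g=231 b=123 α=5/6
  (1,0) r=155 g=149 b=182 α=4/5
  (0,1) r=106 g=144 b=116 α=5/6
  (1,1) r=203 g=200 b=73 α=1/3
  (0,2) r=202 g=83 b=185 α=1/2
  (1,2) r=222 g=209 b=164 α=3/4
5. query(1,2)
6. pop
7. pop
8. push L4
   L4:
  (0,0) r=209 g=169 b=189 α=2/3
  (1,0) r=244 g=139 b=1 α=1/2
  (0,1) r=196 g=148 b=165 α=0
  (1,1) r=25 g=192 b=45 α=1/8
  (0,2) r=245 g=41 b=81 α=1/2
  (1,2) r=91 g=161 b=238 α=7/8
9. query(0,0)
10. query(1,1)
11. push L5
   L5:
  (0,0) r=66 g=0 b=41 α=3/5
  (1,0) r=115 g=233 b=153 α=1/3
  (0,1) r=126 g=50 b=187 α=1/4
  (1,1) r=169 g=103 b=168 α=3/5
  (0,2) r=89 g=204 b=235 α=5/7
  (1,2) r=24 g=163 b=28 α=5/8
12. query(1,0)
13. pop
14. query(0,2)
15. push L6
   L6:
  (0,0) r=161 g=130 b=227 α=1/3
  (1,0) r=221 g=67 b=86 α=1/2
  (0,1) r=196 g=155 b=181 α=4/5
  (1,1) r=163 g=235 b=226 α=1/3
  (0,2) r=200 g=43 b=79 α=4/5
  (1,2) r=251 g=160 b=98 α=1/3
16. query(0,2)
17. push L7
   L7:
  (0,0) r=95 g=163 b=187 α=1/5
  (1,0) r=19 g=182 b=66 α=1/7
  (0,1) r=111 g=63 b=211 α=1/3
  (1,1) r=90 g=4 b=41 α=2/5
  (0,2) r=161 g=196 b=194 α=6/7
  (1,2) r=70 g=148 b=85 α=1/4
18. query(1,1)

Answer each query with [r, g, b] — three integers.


(1,2) stack=L1,L2; from [0,0,0]:
after L1 α=1/2: [91/2, 116, 102]
after L2 α=1/2: [189/4, 85, 122]
→ [47, 85, 122]

at x=1,y=2 over L1,L2,L3:
L1 α=1/2: [91/2, 116, 102]
L2 α=1/2: [189/4, 85, 122]
L3 α=3/4: [2853/16, 178, 307/2]
→ [178, 178, 154]

query (0,0) [L1,L4] — begin 0,0,0
L1 α=1/2: [57/2, 33, 63]
L4 α=2/3: [893/6, 371/3, 147]
= [149, 124, 147]

(1,1) stack=L1,L4; from [0,0,0]:
+L1 (α=1/4) → [53, 243/4, 56]
+L4 (α=1/8) → [99/2, 2469/32, 437/8]
→ [50, 77, 55]

query (1,0) [L1,L4,L5] — begin 0,0,0
+L1 (α=1/3) → [248/3, 134/3, 30]
+L4 (α=1/2) → [490/3, 551/6, 31/2]
+L5 (α=1/3) → [1325/9, 1250/9, 184/3]
→ [147, 139, 61]

at x=0,y=2 over L1,L4:
L1 α=5/8: [205/8, 805/8, 95/8]
L4 α=1/2: [2165/16, 1133/16, 743/16]
→ [135, 71, 46]

at x=0,y=2 over L1,L4,L6:
L1 α=5/8: [205/8, 805/8, 95/8]
L4 α=1/2: [2165/16, 1133/16, 743/16]
L6 α=4/5: [2993/16, 777/16, 5799/80]
→ [187, 49, 72]

at x=1,y=1 over L1,L4,L6,L7:
+L1 (α=1/4) → [53, 243/4, 56]
+L4 (α=1/8) → [99/2, 2469/32, 437/8]
+L6 (α=1/3) → [262/3, 6229/48, 447/4]
+L7 (α=2/5) → [442/5, 6357/80, 1669/20]
→ [88, 79, 83]


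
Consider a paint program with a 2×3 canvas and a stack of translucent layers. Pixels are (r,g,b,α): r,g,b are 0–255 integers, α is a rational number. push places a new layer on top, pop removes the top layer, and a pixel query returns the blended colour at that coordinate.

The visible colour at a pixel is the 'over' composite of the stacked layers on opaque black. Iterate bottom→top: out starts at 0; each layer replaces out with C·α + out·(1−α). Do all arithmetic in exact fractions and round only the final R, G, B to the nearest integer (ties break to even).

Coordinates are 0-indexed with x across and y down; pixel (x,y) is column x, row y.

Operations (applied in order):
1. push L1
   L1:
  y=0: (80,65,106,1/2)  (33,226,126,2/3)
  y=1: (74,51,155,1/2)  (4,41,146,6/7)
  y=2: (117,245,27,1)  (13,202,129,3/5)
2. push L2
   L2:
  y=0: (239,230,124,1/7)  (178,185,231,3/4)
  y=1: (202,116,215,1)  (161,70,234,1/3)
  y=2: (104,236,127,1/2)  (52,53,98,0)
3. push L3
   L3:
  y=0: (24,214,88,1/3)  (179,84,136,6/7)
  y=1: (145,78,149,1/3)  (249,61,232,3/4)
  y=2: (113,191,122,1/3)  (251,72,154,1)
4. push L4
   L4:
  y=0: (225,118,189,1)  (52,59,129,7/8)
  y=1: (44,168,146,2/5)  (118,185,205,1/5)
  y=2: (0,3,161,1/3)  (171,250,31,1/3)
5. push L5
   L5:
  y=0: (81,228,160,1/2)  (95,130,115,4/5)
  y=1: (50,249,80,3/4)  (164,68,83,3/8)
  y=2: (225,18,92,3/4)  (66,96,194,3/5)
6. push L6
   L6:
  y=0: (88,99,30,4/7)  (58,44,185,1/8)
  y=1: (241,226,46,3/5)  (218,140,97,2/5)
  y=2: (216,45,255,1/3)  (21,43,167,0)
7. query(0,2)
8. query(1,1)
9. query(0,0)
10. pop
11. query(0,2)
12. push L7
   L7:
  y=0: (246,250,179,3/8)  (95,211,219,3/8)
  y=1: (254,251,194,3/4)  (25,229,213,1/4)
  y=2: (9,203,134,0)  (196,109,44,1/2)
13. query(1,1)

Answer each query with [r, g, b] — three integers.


query (0,2) [L1,L2,L3,L4,L5,L6] — begin 0,0,0
L1 α=1: [117, 245, 27]
L2 α=1/2: [221/2, 481/2, 77]
L3 α=1/3: [334/3, 224, 92]
L4 α=1/3: [668/9, 451/3, 115]
L5 α=3/4: [6743/36, 613/12, 391/4]
L6 α=1/3: [10631/54, 883/18, 901/6]
rounded: [197, 49, 150]

at x=1,y=1 over L1,L2,L3,L4,L5,L6:
+L1 (α=6/7) → [24/7, 246/7, 876/7]
+L2 (α=1/3) → [1175/21, 982/21, 1130/7]
+L3 (α=3/4) → [8431/42, 4825/84, 3001/14]
+L4 (α=1/5) → [3868/21, 1742/21, 7437/35]
+L5 (α=3/8) → [3709/21, 6497/84, 2295/14]
+L6 (α=2/5) → [6761/35, 14337/140, 9601/70]
= [193, 102, 137]

at x=0,y=0 over L1,L2,L3,L4,L5,L6:
after L1 α=1/2: [40, 65/2, 53]
after L2 α=1/7: [479/7, 425/7, 442/7]
after L3 α=1/3: [1126/21, 2348/21, 500/7]
after L4 α=1: [225, 118, 189]
after L5 α=1/2: [153, 173, 349/2]
after L6 α=4/7: [811/7, 915/7, 1287/14]
→ [116, 131, 92]

(0,2) stack=L1,L2,L3,L4,L5; from [0,0,0]:
L1 α=1: [117, 245, 27]
L2 α=1/2: [221/2, 481/2, 77]
L3 α=1/3: [334/3, 224, 92]
L4 α=1/3: [668/9, 451/3, 115]
L5 α=3/4: [6743/36, 613/12, 391/4]
rounded: [187, 51, 98]

at x=1,y=1 over L1,L2,L3,L4,L5,L7:
L1 α=6/7: [24/7, 246/7, 876/7]
L2 α=1/3: [1175/21, 982/21, 1130/7]
L3 α=3/4: [8431/42, 4825/84, 3001/14]
L4 α=1/5: [3868/21, 1742/21, 7437/35]
L5 α=3/8: [3709/21, 6497/84, 2295/14]
L7 α=1/4: [971/7, 12909/112, 9867/56]
→ [139, 115, 176]


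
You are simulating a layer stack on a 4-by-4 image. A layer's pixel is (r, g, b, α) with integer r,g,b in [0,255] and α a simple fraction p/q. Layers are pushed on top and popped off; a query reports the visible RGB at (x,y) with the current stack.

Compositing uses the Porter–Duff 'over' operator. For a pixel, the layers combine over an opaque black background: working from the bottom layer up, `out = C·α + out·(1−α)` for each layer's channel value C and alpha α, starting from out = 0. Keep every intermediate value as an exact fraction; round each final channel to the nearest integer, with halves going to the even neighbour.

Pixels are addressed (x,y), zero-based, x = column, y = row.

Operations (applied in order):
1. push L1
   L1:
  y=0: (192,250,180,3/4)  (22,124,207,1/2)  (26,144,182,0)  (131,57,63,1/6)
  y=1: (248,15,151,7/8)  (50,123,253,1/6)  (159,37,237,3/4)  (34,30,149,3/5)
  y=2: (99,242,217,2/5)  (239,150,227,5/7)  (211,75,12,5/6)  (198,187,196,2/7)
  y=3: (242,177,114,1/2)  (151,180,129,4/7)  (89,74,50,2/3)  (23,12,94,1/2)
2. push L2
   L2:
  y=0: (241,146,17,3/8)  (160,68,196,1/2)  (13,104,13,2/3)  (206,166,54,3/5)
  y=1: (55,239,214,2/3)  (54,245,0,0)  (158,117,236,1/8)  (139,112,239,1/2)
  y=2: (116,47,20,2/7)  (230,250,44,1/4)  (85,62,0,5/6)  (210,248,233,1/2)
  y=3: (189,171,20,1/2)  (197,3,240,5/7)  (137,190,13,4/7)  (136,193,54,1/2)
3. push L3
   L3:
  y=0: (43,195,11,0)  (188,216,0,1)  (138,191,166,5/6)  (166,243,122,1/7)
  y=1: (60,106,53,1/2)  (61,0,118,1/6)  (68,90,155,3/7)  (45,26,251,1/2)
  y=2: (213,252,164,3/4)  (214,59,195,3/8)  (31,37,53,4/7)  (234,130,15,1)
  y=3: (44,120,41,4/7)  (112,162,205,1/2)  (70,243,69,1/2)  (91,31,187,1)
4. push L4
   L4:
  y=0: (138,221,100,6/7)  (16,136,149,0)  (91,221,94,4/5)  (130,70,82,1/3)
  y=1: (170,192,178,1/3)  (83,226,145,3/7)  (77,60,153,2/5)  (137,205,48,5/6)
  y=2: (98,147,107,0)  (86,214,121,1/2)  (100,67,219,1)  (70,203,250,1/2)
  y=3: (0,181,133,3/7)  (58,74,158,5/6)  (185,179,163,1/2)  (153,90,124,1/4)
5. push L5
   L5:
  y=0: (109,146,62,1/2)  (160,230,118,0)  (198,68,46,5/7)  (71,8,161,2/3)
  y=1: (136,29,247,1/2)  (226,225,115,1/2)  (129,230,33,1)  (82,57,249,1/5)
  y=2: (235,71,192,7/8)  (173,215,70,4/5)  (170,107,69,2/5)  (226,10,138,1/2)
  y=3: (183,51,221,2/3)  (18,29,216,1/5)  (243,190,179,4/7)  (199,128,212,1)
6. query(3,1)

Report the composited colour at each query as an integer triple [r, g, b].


at x=3,y=1 over L1,L2,L3,L4,L5:
after L1 α=3/5: [102/5, 18, 447/5]
after L2 α=1/2: [797/10, 65, 821/5]
after L3 α=1/2: [1247/20, 91/2, 1038/5]
after L4 α=5/6: [14947/120, 2141/12, 373/5]
after L5 α=1/5: [17407/150, 2312/15, 2737/25]
→ [116, 154, 109]


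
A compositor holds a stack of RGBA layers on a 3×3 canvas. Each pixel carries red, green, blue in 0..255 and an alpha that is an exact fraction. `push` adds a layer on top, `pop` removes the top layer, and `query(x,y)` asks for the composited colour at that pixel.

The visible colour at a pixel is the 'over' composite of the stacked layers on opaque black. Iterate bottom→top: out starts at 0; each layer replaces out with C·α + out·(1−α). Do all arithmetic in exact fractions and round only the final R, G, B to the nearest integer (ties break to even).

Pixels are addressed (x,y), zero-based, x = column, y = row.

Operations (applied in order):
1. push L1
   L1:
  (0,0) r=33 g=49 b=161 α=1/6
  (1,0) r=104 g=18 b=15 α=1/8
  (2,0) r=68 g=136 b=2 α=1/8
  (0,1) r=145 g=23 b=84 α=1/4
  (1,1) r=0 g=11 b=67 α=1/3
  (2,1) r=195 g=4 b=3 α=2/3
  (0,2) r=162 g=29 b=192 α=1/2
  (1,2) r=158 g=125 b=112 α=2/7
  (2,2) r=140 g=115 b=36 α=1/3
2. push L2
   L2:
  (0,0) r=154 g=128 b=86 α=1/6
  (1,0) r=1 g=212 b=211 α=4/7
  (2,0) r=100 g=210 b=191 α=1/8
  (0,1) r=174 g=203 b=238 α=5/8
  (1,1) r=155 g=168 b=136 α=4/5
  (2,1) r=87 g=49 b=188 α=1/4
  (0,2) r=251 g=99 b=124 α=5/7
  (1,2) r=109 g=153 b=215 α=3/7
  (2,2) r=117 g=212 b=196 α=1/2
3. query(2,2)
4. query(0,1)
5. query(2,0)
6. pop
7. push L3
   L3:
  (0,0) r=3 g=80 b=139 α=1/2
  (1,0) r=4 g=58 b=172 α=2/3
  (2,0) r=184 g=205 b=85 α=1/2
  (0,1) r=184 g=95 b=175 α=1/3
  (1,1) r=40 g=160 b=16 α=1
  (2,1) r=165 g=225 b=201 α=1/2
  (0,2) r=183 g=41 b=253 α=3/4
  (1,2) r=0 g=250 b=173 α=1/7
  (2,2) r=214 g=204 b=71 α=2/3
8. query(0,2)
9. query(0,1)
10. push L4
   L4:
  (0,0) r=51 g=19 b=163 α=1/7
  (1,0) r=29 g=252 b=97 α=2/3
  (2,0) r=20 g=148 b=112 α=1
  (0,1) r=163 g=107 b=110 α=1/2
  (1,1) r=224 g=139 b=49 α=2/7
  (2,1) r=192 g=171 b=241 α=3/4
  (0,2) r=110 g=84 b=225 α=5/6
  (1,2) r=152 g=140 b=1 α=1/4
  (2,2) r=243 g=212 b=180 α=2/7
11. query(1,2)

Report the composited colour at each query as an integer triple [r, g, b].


at x=2,y=2 over L1,L2:
after L1 α=1/3: [140/3, 115/3, 12]
after L2 α=1/2: [491/6, 751/6, 104]
→ [82, 125, 104]

query (0,1) [L1,L2] — begin 0,0,0
L1 α=1/4: [145/4, 23/4, 21]
L2 α=5/8: [3915/32, 4129/32, 1253/8]
rounded: [122, 129, 157]

at x=2,y=0 over L1,L2:
L1 α=1/8: [17/2, 17, 1/4]
L2 α=1/8: [319/16, 329/8, 771/32]
= [20, 41, 24]

query (0,2) [L1,L3] — begin 0,0,0
L1 α=1/2: [81, 29/2, 96]
L3 α=3/4: [315/2, 275/8, 855/4]
= [158, 34, 214]

query (0,1) [L1,L3] — begin 0,0,0
+L1 (α=1/4) → [145/4, 23/4, 21]
+L3 (α=1/3) → [171/2, 71/2, 217/3]
rounded: [86, 36, 72]

at x=1,y=2 over L1,L3,L4:
+L1 (α=2/7) → [316/7, 250/7, 32]
+L3 (α=1/7) → [1896/49, 3250/49, 365/7]
+L4 (α=1/4) → [3284/49, 8305/98, 551/14]
= [67, 85, 39]


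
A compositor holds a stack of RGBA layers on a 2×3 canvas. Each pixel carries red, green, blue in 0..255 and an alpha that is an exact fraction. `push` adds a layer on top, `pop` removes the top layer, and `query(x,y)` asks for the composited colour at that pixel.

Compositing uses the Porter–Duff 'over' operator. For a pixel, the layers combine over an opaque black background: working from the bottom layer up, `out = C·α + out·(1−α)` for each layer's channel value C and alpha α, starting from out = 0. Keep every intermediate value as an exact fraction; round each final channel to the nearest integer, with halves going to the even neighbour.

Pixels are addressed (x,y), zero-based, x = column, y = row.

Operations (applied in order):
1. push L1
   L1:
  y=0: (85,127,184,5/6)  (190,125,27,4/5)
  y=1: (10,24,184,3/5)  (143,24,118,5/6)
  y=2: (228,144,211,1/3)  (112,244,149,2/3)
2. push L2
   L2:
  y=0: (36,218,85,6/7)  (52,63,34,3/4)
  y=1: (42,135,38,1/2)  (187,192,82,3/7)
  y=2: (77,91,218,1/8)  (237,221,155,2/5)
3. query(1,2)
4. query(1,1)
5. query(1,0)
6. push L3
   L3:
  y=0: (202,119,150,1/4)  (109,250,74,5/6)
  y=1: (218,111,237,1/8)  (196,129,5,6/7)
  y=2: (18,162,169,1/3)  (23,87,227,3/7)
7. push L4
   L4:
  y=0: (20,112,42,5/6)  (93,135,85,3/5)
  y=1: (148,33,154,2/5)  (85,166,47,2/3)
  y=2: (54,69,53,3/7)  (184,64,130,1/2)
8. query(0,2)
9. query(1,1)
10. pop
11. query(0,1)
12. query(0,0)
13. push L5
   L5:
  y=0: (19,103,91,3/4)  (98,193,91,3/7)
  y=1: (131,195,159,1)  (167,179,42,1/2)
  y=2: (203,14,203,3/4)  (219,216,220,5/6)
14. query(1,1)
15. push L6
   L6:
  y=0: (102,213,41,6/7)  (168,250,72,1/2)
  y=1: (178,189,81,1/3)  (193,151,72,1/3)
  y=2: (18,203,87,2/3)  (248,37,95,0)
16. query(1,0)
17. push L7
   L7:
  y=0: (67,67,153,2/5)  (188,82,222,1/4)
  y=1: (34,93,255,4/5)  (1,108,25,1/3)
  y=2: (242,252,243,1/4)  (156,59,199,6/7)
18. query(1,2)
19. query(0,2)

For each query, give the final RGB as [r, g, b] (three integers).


at x=1,y=2 over L1,L2:
after L1 α=2/3: [224/3, 488/3, 298/3]
after L2 α=2/5: [698/5, 186, 608/5]
rounded: [140, 186, 122]

(1,1) stack=L1,L2; from [0,0,0]:
L1 α=5/6: [715/6, 20, 295/3]
L2 α=3/7: [3113/21, 656/7, 274/3]
→ [148, 94, 91]

query (1,0) [L1,L2] — begin 0,0,0
after L1 α=4/5: [152, 100, 108/5]
after L2 α=3/4: [77, 289/4, 309/10]
= [77, 72, 31]

query (0,2) [L1,L2,L3,L4] — begin 0,0,0
after L1 α=1/3: [76, 48, 211/3]
after L2 α=1/8: [609/8, 427/8, 2131/24]
after L3 α=1/3: [227/4, 1075/12, 4159/36]
after L4 α=3/7: [389/7, 1696/21, 5590/63]
→ [56, 81, 89]

(1,1) stack=L1,L2,L3,L4; from [0,0,0]:
+L1 (α=5/6) → [715/6, 20, 295/3]
+L2 (α=3/7) → [3113/21, 656/7, 274/3]
+L3 (α=6/7) → [27809/147, 6074/49, 52/3]
+L4 (α=2/3) → [52799/441, 22342/147, 334/9]
→ [120, 152, 37]

(0,1) stack=L1,L2,L3; from [0,0,0]:
L1 α=3/5: [6, 72/5, 552/5]
L2 α=1/2: [24, 747/10, 371/5]
L3 α=1/8: [193/4, 6339/80, 1891/20]
→ [48, 79, 95]

(0,0) stack=L1,L2,L3; from [0,0,0]:
L1 α=5/6: [425/6, 635/6, 460/3]
L2 α=6/7: [1721/42, 8483/42, 1990/21]
L3 α=1/4: [4549/56, 10149/56, 760/7]
→ [81, 181, 109]

(1,1) stack=L1,L2,L3,L5; from [0,0,0]:
after L1 α=5/6: [715/6, 20, 295/3]
after L2 α=3/7: [3113/21, 656/7, 274/3]
after L3 α=6/7: [27809/147, 6074/49, 52/3]
after L5 α=1/2: [26179/147, 14845/98, 89/3]
= [178, 151, 30]

query (1,0) [L1,L2,L3,L5,L6] — begin 0,0,0
L1 α=4/5: [152, 100, 108/5]
L2 α=3/4: [77, 289/4, 309/10]
L3 α=5/6: [311/3, 1763/8, 4009/60]
L5 α=3/7: [2126/21, 2921/14, 8104/105]
L6 α=1/2: [2827/21, 6421/28, 7832/105]
→ [135, 229, 75]

at x=1,y=2 over L1,L2,L3,L5,L6,L7:
L1 α=2/3: [224/3, 488/3, 298/3]
L2 α=2/5: [698/5, 186, 608/5]
L3 α=3/7: [3137/35, 1005/7, 5837/35]
L5 α=5/6: [20731/105, 2855/14, 14779/70]
L6 α=0: [20731/105, 2855/14, 14779/70]
L7 α=6/7: [119011/735, 7811/98, 98359/490]
→ [162, 80, 201]

(0,2) stack=L1,L2,L3,L5,L6,L7; from [0,0,0]:
after L1 α=1/3: [76, 48, 211/3]
after L2 α=1/8: [609/8, 427/8, 2131/24]
after L3 α=1/3: [227/4, 1075/12, 4159/36]
after L5 α=3/4: [2663/16, 1579/48, 26083/144]
after L6 α=2/3: [3239/48, 21067/144, 51139/432]
after L7 α=1/4: [7111/64, 33163/192, 86131/576]
= [111, 173, 150]


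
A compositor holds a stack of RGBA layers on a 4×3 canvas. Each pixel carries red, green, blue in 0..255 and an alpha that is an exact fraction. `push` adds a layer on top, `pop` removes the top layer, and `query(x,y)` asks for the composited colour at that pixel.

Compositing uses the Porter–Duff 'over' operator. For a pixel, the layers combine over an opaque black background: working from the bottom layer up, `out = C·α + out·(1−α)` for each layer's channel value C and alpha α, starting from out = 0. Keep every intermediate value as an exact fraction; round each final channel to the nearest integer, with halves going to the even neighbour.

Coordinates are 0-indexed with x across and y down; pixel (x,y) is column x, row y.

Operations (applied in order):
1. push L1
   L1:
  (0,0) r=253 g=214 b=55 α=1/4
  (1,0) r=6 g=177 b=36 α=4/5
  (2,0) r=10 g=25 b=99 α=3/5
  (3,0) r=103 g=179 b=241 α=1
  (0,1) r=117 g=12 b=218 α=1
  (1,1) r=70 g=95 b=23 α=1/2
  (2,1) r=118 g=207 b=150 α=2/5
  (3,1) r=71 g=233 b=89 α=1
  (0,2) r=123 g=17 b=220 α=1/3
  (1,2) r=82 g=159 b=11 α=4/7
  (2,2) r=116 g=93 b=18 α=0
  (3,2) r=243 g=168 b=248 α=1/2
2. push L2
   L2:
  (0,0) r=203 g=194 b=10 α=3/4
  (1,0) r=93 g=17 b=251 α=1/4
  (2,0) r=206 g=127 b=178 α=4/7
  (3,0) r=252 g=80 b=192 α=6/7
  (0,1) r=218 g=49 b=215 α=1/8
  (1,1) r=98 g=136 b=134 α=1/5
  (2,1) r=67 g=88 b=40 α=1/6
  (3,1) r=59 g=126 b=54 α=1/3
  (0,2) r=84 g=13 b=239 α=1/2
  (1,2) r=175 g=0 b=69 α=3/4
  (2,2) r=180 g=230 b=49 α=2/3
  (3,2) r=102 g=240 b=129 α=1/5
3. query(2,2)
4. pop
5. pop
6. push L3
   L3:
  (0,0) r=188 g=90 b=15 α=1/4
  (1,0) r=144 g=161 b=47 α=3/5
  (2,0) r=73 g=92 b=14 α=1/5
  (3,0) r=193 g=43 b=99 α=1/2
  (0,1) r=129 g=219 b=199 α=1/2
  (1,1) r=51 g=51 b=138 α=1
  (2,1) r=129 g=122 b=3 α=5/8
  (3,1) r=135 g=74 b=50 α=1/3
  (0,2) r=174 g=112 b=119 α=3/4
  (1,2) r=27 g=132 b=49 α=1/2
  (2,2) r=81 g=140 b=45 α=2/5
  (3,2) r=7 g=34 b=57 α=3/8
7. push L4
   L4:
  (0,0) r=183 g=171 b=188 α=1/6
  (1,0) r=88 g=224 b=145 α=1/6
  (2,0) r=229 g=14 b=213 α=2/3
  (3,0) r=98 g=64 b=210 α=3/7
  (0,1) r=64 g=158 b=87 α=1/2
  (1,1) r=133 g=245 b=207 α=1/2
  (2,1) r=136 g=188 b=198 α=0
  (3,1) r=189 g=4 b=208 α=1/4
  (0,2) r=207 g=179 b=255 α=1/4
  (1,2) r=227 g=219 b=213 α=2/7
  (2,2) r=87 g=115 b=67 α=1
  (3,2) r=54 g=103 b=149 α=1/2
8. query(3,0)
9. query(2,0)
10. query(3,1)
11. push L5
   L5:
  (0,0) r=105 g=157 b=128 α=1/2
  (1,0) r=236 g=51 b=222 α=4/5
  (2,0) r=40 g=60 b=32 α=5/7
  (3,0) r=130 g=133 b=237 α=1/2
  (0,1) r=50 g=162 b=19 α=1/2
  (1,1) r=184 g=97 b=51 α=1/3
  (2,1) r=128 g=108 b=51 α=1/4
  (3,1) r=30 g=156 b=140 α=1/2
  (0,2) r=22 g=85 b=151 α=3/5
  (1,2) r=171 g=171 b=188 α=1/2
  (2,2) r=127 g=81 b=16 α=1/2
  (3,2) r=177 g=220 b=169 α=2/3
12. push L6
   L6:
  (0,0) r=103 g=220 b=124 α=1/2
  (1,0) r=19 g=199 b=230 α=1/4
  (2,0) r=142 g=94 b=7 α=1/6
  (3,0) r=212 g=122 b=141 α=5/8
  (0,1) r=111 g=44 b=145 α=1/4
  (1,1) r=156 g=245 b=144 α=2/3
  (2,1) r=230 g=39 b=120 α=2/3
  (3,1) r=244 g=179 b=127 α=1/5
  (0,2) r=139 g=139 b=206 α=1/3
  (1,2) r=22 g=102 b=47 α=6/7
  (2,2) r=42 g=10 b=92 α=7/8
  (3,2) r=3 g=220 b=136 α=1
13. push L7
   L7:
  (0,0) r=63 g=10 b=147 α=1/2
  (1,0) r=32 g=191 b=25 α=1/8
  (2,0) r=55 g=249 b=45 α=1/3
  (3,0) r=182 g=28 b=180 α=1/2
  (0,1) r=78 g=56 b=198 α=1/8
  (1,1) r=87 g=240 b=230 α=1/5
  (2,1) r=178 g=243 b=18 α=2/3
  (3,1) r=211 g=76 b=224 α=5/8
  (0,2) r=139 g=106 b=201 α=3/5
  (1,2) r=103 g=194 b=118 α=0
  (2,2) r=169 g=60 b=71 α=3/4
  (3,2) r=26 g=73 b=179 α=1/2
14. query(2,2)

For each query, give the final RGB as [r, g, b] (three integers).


query (2,2) [L1,L2] — begin 0,0,0
+L1 (α=0) → [0, 0, 0]
+L2 (α=2/3) → [120, 460/3, 98/3]
= [120, 153, 33]

(3,0) stack=L3,L4; from [0,0,0]:
L3 α=1/2: [193/2, 43/2, 99/2]
L4 α=3/7: [680/7, 278/7, 828/7]
→ [97, 40, 118]

at x=2,y=0 over L3,L4:
after L3 α=1/5: [73/5, 92/5, 14/5]
after L4 α=2/3: [2363/15, 232/15, 2144/15]
→ [158, 15, 143]

(3,1) stack=L3,L4; from [0,0,0]:
after L3 α=1/3: [45, 74/3, 50/3]
after L4 α=1/4: [81, 39/2, 129/2]
= [81, 20, 64]

query (2,2) [L3,L4,L5,L6,L7] — begin 0,0,0
+L3 (α=2/5) → [162/5, 56, 18]
+L4 (α=1) → [87, 115, 67]
+L5 (α=1/2) → [107, 98, 83/2]
+L6 (α=7/8) → [401/8, 21, 1371/16]
+L7 (α=3/4) → [4457/32, 201/4, 4779/64]
= [139, 50, 75]


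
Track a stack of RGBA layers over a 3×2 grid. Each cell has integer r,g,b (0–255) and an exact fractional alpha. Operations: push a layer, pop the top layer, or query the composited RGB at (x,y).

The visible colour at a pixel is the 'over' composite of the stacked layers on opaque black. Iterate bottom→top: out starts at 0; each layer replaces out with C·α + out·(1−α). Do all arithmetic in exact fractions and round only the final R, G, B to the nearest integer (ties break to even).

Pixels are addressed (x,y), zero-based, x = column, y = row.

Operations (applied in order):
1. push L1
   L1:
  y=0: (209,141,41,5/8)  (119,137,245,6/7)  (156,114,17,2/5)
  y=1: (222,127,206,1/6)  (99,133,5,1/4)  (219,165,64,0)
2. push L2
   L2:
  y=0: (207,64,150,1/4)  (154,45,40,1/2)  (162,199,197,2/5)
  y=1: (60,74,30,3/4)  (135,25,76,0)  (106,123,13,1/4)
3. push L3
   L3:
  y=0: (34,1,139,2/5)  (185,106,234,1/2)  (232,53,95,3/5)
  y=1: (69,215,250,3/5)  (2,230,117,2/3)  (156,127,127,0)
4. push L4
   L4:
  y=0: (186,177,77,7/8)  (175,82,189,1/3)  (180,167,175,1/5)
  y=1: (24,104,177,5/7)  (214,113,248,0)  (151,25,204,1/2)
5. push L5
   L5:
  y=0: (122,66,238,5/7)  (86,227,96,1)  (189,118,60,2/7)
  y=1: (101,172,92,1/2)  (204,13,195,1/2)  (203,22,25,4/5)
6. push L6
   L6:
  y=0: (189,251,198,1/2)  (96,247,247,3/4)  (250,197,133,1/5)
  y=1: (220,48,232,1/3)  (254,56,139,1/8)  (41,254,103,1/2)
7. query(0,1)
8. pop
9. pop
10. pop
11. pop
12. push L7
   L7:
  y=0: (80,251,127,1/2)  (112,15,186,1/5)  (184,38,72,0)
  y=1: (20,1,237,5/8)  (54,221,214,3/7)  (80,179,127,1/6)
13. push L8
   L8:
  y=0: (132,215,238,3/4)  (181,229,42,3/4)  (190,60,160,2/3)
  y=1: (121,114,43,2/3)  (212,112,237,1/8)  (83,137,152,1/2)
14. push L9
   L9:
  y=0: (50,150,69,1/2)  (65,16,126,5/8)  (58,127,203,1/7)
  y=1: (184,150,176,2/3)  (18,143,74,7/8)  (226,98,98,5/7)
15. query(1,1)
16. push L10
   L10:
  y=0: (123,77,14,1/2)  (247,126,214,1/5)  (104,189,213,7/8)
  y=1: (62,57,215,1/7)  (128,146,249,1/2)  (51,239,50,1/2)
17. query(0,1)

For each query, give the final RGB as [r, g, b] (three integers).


(0,1) stack=L1,L2,L3,L4,L5,L6; from [0,0,0]:
L1 α=1/6: [37, 127/6, 103/3]
L2 α=3/4: [217/4, 1459/24, 373/12]
L3 α=3/5: [631/10, 9199/60, 4873/30]
L4 α=5/7: [1231/35, 24799/210, 18148/105]
L5 α=1/2: [2383/35, 60919/420, 13904/105]
L6 α=1/3: [12466/105, 70999/630, 52168/315]
= [119, 113, 166]

(1,1) stack=L1,L2,L7,L8,L9; from [0,0,0]:
after L1 α=1/4: [99/4, 133/4, 5/4]
after L2 α=0: [99/4, 133/4, 5/4]
after L7 α=3/7: [261/7, 796/7, 647/7]
after L8 α=1/8: [473/8, 227/2, 221/2]
after L9 α=7/8: [1481/64, 2229/16, 1257/16]
= [23, 139, 79]

query (0,1) [L1,L2,L7,L8,L9,L10] — begin 0,0,0
after L1 α=1/6: [37, 127/6, 103/3]
after L2 α=3/4: [217/4, 1459/24, 373/12]
after L7 α=5/8: [1051/32, 1499/64, 5113/32]
after L8 α=2/3: [8795/96, 16091/192, 7865/96]
after L9 α=2/3: [44123/288, 73691/576, 41657/288]
after L10 α=1/7: [47099/336, 11309/96, 51977/336]
= [140, 118, 155]


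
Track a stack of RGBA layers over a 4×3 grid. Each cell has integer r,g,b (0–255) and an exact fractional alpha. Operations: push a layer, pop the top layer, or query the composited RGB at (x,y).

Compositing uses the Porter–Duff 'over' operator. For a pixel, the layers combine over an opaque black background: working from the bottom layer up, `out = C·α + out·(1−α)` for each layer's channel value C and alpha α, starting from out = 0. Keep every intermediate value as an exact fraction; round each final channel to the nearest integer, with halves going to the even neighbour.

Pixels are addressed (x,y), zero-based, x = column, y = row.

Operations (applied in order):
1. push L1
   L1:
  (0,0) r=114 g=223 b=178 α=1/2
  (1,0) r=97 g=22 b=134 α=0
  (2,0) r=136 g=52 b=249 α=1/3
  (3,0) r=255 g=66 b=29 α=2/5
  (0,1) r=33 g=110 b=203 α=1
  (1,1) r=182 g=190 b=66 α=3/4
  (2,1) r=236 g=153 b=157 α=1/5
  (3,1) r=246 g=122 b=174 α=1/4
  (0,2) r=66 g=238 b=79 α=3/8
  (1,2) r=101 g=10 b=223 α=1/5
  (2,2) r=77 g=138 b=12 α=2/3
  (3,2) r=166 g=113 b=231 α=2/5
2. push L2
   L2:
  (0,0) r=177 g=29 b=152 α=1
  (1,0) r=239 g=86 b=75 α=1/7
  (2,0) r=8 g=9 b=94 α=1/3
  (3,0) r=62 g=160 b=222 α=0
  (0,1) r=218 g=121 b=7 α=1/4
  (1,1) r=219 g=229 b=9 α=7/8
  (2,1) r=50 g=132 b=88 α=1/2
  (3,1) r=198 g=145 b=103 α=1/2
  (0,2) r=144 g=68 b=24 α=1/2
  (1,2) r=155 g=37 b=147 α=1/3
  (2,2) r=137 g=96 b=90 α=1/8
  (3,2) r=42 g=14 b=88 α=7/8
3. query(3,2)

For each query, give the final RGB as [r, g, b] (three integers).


query (3,2) [L1,L2] — begin 0,0,0
+L1 (α=2/5) → [332/5, 226/5, 462/5]
+L2 (α=7/8) → [901/20, 179/10, 1771/20]
→ [45, 18, 89]


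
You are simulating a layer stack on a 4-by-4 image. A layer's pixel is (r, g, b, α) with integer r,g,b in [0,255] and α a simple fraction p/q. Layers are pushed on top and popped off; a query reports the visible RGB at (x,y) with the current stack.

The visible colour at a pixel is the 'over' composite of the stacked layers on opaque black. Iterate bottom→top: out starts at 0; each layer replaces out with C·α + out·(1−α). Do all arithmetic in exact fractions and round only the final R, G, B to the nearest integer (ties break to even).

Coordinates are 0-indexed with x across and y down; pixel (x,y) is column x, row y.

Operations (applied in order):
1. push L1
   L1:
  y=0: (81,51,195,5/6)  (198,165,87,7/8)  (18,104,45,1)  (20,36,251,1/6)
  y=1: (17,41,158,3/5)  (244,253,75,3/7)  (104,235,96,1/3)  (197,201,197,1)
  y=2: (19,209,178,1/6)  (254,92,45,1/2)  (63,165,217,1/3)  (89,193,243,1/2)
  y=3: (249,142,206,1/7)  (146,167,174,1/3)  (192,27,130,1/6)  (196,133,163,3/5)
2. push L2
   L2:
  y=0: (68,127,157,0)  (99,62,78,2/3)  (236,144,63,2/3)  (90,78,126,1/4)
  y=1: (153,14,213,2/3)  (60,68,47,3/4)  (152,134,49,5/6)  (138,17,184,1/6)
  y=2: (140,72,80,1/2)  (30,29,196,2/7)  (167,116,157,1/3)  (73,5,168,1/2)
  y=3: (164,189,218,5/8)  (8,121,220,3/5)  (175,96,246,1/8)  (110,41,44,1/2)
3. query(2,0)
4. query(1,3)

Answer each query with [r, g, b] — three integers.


query (2,0) [L1,L2] — begin 0,0,0
L1 α=1: [18, 104, 45]
L2 α=2/3: [490/3, 392/3, 57]
→ [163, 131, 57]

(1,3) stack=L1,L2; from [0,0,0]:
after L1 α=1/3: [146/3, 167/3, 58]
after L2 α=3/5: [364/15, 1423/15, 776/5]
→ [24, 95, 155]


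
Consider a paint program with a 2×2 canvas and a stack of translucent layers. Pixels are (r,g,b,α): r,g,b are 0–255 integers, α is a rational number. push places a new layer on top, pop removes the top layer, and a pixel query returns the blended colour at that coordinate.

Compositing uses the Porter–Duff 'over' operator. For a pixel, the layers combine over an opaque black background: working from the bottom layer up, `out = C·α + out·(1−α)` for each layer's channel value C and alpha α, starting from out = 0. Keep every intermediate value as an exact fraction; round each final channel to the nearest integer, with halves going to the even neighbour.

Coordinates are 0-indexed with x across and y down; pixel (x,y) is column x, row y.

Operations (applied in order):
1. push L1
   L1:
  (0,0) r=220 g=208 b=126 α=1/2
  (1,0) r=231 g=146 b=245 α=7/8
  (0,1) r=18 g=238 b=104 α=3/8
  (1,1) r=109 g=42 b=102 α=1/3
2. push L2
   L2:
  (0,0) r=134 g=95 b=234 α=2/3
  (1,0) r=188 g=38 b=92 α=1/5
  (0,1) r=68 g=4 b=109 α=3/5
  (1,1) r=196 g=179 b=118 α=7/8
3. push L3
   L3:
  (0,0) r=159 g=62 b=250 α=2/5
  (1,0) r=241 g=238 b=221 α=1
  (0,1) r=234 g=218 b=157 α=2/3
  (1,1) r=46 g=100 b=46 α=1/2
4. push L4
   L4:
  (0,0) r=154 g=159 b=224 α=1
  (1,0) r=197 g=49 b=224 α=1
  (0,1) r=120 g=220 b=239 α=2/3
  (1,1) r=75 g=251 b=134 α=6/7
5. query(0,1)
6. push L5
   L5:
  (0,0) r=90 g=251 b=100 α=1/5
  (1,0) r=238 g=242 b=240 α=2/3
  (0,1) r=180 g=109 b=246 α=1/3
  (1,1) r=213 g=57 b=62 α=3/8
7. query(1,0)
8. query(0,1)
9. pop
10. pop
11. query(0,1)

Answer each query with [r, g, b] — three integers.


at x=0,y=1 over L1,L2,L3,L4:
L1 α=3/8: [27/4, 357/4, 39]
L2 α=3/5: [87/2, 381/10, 81]
L3 α=2/3: [341/2, 4741/30, 395/3]
L4 α=2/3: [821/6, 17941/90, 1829/9]
→ [137, 199, 203]

at x=1,y=0 over L1,L2,L3,L4,L5:
+L1 (α=7/8) → [1617/8, 511/4, 1715/8]
+L2 (α=1/5) → [1993/10, 549/5, 1899/10]
+L3 (α=1) → [241, 238, 221]
+L4 (α=1) → [197, 49, 224]
+L5 (α=2/3) → [673/3, 533/3, 704/3]
→ [224, 178, 235]

at x=0,y=1 over L1,L2,L3,L4,L5:
L1 α=3/8: [27/4, 357/4, 39]
L2 α=3/5: [87/2, 381/10, 81]
L3 α=2/3: [341/2, 4741/30, 395/3]
L4 α=2/3: [821/6, 17941/90, 1829/9]
L5 α=1/3: [1361/9, 22846/135, 5872/27]
= [151, 169, 217]

at x=0,y=1 over L1,L2,L3:
after L1 α=3/8: [27/4, 357/4, 39]
after L2 α=3/5: [87/2, 381/10, 81]
after L3 α=2/3: [341/2, 4741/30, 395/3]
→ [170, 158, 132]


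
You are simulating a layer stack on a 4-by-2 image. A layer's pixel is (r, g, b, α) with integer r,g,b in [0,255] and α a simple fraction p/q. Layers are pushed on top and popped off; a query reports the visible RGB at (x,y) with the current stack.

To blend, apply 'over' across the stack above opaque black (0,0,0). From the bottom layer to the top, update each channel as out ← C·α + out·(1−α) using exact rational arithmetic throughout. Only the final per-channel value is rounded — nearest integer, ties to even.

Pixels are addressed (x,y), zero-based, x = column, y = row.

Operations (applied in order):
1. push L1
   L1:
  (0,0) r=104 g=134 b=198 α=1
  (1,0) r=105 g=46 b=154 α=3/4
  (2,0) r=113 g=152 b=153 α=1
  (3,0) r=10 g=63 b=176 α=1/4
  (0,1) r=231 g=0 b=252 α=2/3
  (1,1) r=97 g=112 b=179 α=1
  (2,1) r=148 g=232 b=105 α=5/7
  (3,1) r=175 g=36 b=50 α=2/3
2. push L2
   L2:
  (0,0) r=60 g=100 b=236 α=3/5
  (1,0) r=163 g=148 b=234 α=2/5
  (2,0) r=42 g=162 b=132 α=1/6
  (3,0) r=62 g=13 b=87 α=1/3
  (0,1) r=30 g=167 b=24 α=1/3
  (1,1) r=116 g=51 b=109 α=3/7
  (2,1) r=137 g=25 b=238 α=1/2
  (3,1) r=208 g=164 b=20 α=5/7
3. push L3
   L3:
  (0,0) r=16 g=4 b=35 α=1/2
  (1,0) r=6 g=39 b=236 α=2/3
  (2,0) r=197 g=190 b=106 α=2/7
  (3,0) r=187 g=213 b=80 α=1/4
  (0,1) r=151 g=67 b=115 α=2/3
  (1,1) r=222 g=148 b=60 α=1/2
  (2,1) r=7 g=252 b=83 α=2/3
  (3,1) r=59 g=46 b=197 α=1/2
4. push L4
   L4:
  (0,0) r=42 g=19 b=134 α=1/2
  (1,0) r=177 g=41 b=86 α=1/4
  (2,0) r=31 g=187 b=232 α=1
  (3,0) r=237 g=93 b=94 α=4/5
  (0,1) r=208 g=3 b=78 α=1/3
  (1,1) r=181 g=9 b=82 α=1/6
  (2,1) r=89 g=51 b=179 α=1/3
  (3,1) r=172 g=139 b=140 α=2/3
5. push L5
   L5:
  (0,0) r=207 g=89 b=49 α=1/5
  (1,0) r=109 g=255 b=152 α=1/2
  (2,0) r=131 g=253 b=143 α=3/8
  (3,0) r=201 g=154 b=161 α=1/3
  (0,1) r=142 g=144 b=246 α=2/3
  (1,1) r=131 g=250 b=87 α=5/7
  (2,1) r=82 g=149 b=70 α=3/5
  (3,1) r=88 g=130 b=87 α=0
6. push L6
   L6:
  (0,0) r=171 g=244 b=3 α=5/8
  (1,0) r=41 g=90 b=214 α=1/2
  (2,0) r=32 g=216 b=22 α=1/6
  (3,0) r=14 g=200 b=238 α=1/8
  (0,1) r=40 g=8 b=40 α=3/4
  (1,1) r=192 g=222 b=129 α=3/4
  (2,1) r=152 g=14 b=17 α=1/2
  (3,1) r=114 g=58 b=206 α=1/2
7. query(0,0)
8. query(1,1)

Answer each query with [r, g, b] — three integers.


query (0,0) [L1,L2,L3,L4,L5,L6] — begin 0,0,0
after L1 α=1: [104, 134, 198]
after L2 α=3/5: [388/5, 568/5, 1104/5]
after L3 α=1/2: [234/5, 294/5, 1279/10]
after L4 α=1/2: [222/5, 389/10, 2619/20]
after L5 α=1/5: [1923/25, 1223/25, 2864/25]
after L6 α=5/8: [3393/25, 34169/200, 8967/200]
→ [136, 171, 45]

query (1,1) [L1,L2,L3,L4,L5,L6] — begin 0,0,0
+L1 (α=1) → [97, 112, 179]
+L2 (α=3/7) → [736/7, 601/7, 149]
+L3 (α=1/2) → [1145/7, 1637/14, 209/2]
+L4 (α=1/6) → [3496/21, 8311/84, 403/4]
+L5 (α=5/7) → [20747/147, 60811/294, 1273/14]
+L6 (α=3/4) → [105419/588, 256615/1176, 6691/56]
= [179, 218, 119]
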